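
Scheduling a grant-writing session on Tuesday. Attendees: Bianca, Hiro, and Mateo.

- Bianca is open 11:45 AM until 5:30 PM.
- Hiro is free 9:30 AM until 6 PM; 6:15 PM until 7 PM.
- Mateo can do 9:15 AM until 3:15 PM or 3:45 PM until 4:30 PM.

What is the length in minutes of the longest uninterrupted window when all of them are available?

210

Bianca ∩ Hiro: 11:45-17:30.
Bianca ∩ Hiro ∩ Mateo: 11:45-15:15, 15:45-16:30.
Those are the intersection windows.
The longest is 11:45-15:15 at 210 minutes.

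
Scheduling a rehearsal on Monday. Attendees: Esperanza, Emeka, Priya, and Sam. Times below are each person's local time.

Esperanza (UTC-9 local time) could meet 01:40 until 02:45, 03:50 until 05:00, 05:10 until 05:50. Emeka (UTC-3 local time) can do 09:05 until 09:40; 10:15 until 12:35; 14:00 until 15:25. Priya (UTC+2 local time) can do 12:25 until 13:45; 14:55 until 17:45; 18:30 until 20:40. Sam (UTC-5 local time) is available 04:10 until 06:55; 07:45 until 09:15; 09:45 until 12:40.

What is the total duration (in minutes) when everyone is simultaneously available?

55

Esperanza in UTC: 10:40-11:45, 12:50-14:00, 14:10-14:50 (add 9h to convert from UTC-9).
Emeka in UTC: 12:05-12:40, 13:15-15:35, 17:00-18:25 (add 3h to convert from UTC-3).
Priya in UTC: 10:25-11:45, 12:55-15:45, 16:30-18:40 (subtract 2h to convert from UTC+2).
Sam in UTC: 09:10-11:55, 12:45-14:15, 14:45-17:40 (add 5h to convert from UTC-5).
Esperanza ∩ Emeka: 13:15-14:00, 14:10-14:50.
Esperanza ∩ Emeka ∩ Priya: 13:15-14:00, 14:10-14:50.
Esperanza ∩ Emeka ∩ Priya ∩ Sam: 13:15-14:00, 14:10-14:15, 14:45-14:50.
So the common availability across everyone is 13:15-14:00, 14:10-14:15, 14:45-14:50.
Summing the common windows: 45 + 5 + 5 = 55 minutes.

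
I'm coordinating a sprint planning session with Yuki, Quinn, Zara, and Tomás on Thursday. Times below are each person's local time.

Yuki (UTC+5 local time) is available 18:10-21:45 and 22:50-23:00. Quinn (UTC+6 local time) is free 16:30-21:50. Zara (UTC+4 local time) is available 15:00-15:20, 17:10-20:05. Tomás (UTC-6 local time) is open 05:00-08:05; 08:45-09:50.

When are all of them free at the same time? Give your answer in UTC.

13:10-14:05, 14:45-15:50

Yuki in UTC: 13:10-16:45, 17:50-18:00 (subtract 5h to convert from UTC+5).
Quinn in UTC: 10:30-15:50 (subtract 6h to convert from UTC+6).
Zara in UTC: 11:00-11:20, 13:10-16:05 (subtract 4h to convert from UTC+4).
Tomás in UTC: 11:00-14:05, 14:45-15:50 (add 6h to convert from UTC-6).
Yuki ∩ Quinn: 13:10-15:50.
Yuki ∩ Quinn ∩ Zara: 13:10-15:50.
Yuki ∩ Quinn ∩ Zara ∩ Tomás: 13:10-14:05, 14:45-15:50.
Those are the intersection windows.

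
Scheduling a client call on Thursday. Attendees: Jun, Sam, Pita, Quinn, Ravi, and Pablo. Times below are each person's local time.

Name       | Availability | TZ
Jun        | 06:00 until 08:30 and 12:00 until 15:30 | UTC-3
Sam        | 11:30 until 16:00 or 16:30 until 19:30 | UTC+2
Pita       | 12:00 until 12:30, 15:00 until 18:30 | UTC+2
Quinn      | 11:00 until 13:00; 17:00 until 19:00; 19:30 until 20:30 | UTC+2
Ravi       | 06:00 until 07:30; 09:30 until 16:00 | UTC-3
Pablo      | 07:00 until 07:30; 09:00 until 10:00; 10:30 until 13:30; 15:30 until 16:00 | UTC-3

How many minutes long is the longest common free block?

Jun in UTC: 09:00-11:30, 15:00-18:30 (add 3h to convert from UTC-3).
Sam in UTC: 09:30-14:00, 14:30-17:30 (subtract 2h to convert from UTC+2).
Pita in UTC: 10:00-10:30, 13:00-16:30 (subtract 2h to convert from UTC+2).
Quinn in UTC: 09:00-11:00, 15:00-17:00, 17:30-18:30 (subtract 2h to convert from UTC+2).
Ravi in UTC: 09:00-10:30, 12:30-19:00 (add 3h to convert from UTC-3).
Pablo in UTC: 10:00-10:30, 12:00-13:00, 13:30-16:30, 18:30-19:00 (add 3h to convert from UTC-3).
Jun ∩ Sam: 09:30-11:30, 15:00-17:30.
Jun ∩ Sam ∩ Pita: 10:00-10:30, 15:00-16:30.
Jun ∩ Sam ∩ Pita ∩ Quinn: 10:00-10:30, 15:00-16:30.
Jun ∩ Sam ∩ Pita ∩ Quinn ∩ Ravi: 10:00-10:30, 15:00-16:30.
Jun ∩ Sam ∩ Pita ∩ Quinn ∩ Ravi ∩ Pablo: 10:00-10:30, 15:00-16:30.
Those are the intersection windows.
The longest is 15:00-16:30 at 90 minutes.

90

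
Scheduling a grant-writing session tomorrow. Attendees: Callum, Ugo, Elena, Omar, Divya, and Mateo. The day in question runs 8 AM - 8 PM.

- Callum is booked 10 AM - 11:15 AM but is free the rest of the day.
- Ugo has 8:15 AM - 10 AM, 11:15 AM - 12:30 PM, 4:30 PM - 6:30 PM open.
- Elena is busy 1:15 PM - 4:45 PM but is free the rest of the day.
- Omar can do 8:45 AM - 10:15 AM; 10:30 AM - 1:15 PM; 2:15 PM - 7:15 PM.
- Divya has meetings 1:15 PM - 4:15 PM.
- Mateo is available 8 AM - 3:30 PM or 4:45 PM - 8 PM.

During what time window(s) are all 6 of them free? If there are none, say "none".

Callum free: 08:00-10:00, 11:15-20:00 (invert busy blocks within the working day).
Ugo free: 08:15-10:00, 11:15-12:30, 16:30-18:30.
Elena free: 08:00-13:15, 16:45-20:00 (invert busy blocks within the working day).
Omar free: 08:45-10:15, 10:30-13:15, 14:15-19:15.
Divya free: 08:00-13:15, 16:15-20:00 (invert busy blocks within the working day).
Mateo free: 08:00-15:30, 16:45-20:00.
Callum ∩ Ugo: 08:15-10:00, 11:15-12:30, 16:30-18:30.
Callum ∩ Ugo ∩ Elena: 08:15-10:00, 11:15-12:30, 16:45-18:30.
Callum ∩ Ugo ∩ Elena ∩ Omar: 08:45-10:00, 11:15-12:30, 16:45-18:30.
Callum ∩ Ugo ∩ Elena ∩ Omar ∩ Divya: 08:45-10:00, 11:15-12:30, 16:45-18:30.
Callum ∩ Ugo ∩ Elena ∩ Omar ∩ Divya ∩ Mateo: 08:45-10:00, 11:15-12:30, 16:45-18:30.
So the common availability across everyone is 08:45-10:00, 11:15-12:30, 16:45-18:30.

08:45-10:00, 11:15-12:30, 16:45-18:30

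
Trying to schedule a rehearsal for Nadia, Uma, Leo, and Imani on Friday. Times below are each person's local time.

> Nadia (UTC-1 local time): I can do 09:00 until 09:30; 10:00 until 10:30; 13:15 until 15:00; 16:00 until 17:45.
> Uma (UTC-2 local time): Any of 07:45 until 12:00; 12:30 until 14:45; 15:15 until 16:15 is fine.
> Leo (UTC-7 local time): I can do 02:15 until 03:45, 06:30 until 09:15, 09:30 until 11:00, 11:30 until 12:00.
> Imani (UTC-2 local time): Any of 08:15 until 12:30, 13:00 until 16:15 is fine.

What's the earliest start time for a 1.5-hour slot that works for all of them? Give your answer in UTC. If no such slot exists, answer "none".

none

Nadia in UTC: 10:00-10:30, 11:00-11:30, 14:15-16:00, 17:00-18:45 (add 1h to convert from UTC-1).
Uma in UTC: 09:45-14:00, 14:30-16:45, 17:15-18:15 (add 2h to convert from UTC-2).
Leo in UTC: 09:15-10:45, 13:30-16:15, 16:30-18:00, 18:30-19:00 (add 7h to convert from UTC-7).
Imani in UTC: 10:15-14:30, 15:00-18:15 (add 2h to convert from UTC-2).
Nadia ∩ Uma: 10:00-10:30, 11:00-11:30, 14:30-16:00, 17:15-18:15.
Nadia ∩ Uma ∩ Leo: 10:00-10:30, 14:30-16:00, 17:15-18:00.
Nadia ∩ Uma ∩ Leo ∩ Imani: 10:15-10:30, 15:00-16:00, 17:15-18:00.
No common window is at least 90 minutes long.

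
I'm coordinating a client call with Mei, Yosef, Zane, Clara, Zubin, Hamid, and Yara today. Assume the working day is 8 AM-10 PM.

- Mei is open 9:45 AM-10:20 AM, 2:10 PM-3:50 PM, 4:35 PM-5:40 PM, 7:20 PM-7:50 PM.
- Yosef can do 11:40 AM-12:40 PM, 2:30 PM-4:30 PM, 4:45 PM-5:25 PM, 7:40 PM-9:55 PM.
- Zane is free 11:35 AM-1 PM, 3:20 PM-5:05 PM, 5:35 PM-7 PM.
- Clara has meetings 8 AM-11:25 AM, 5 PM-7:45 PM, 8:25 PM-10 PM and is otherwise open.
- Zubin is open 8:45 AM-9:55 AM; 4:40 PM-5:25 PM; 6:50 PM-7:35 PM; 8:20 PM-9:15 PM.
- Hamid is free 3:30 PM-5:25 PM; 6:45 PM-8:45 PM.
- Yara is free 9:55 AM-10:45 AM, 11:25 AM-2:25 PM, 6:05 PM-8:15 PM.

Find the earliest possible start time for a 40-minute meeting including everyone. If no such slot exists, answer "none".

none

Mei free: 09:45-10:20, 14:10-15:50, 16:35-17:40, 19:20-19:50.
Yosef free: 11:40-12:40, 14:30-16:30, 16:45-17:25, 19:40-21:55.
Zane free: 11:35-13:00, 15:20-17:05, 17:35-19:00.
Clara free: 11:25-17:00, 19:45-20:25 (invert busy blocks within the working day).
Zubin free: 08:45-09:55, 16:40-17:25, 18:50-19:35, 20:20-21:15.
Hamid free: 15:30-17:25, 18:45-20:45.
Yara free: 09:55-10:45, 11:25-14:25, 18:05-20:15.
Mei ∩ Yosef: 14:30-15:50, 16:45-17:25, 19:40-19:50.
Mei ∩ Yosef ∩ Zane: 15:20-15:50, 16:45-17:05.
Mei ∩ Yosef ∩ Zane ∩ Clara: 15:20-15:50, 16:45-17:00.
Mei ∩ Yosef ∩ Zane ∩ Clara ∩ Zubin: 16:45-17:00.
Mei ∩ Yosef ∩ Zane ∩ Clara ∩ Zubin ∩ Hamid: 16:45-17:00.
Mei ∩ Yosef ∩ Zane ∩ Clara ∩ Zubin ∩ Hamid ∩ Yara: ∅.
There is no time when everyone is free.
No common window is at least 40 minutes long.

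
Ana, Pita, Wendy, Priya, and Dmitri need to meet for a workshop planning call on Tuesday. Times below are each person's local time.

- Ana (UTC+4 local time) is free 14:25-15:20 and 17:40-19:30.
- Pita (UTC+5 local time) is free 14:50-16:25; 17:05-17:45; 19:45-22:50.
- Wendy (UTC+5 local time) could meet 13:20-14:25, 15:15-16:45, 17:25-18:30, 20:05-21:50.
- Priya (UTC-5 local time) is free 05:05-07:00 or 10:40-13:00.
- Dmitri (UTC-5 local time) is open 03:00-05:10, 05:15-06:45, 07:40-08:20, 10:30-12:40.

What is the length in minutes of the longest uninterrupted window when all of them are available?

Ana in UTC: 10:25-11:20, 13:40-15:30 (subtract 4h to convert from UTC+4).
Pita in UTC: 09:50-11:25, 12:05-12:45, 14:45-17:50 (subtract 5h to convert from UTC+5).
Wendy in UTC: 08:20-09:25, 10:15-11:45, 12:25-13:30, 15:05-16:50 (subtract 5h to convert from UTC+5).
Priya in UTC: 10:05-12:00, 15:40-18:00 (add 5h to convert from UTC-5).
Dmitri in UTC: 08:00-10:10, 10:15-11:45, 12:40-13:20, 15:30-17:40 (add 5h to convert from UTC-5).
Ana ∩ Pita: 10:25-11:20, 14:45-15:30.
Ana ∩ Pita ∩ Wendy: 10:25-11:20, 15:05-15:30.
Ana ∩ Pita ∩ Wendy ∩ Priya: 10:25-11:20.
Ana ∩ Pita ∩ Wendy ∩ Priya ∩ Dmitri: 10:25-11:20.
Those are the intersection windows.
The longest is 10:25-11:20 at 55 minutes.

55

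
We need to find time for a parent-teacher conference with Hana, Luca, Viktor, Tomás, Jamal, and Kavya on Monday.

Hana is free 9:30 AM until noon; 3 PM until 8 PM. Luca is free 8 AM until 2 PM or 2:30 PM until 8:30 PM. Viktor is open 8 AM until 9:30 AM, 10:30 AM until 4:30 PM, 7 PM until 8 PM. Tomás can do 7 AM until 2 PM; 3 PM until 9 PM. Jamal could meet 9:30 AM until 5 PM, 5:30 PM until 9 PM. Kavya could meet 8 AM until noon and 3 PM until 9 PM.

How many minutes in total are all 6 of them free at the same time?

240

Hana ∩ Luca: 09:30-12:00, 15:00-20:00.
Hana ∩ Luca ∩ Viktor: 10:30-12:00, 15:00-16:30, 19:00-20:00.
Hana ∩ Luca ∩ Viktor ∩ Tomás: 10:30-12:00, 15:00-16:30, 19:00-20:00.
Hana ∩ Luca ∩ Viktor ∩ Tomás ∩ Jamal: 10:30-12:00, 15:00-16:30, 19:00-20:00.
Hana ∩ Luca ∩ Viktor ∩ Tomás ∩ Jamal ∩ Kavya: 10:30-12:00, 15:00-16:30, 19:00-20:00.
So the common availability across everyone is 10:30-12:00, 15:00-16:30, 19:00-20:00.
Summing the common windows: 90 + 90 + 60 = 240 minutes.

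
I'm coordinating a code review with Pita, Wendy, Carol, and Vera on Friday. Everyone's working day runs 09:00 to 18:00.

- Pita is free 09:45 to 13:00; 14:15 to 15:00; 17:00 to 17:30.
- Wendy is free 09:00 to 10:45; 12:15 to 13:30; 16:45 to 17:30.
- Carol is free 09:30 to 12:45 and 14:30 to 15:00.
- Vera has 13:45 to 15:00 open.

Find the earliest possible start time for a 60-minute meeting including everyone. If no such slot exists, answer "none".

none

Pita ∩ Wendy: 09:45-10:45, 12:15-13:00, 17:00-17:30.
Pita ∩ Wendy ∩ Carol: 09:45-10:45, 12:15-12:45.
Pita ∩ Wendy ∩ Carol ∩ Vera: ∅.
There is no time when everyone is free.
No common window is at least 60 minutes long.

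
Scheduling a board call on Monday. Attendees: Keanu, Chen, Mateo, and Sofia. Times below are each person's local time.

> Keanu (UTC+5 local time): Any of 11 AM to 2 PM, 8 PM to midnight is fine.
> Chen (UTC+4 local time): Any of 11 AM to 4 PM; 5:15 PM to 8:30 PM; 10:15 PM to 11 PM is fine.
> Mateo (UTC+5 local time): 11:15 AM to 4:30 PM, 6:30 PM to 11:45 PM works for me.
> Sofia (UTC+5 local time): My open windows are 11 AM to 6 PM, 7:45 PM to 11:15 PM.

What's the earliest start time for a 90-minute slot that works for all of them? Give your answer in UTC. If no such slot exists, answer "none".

Keanu in UTC: 06:00-09:00, 15:00-19:00 (subtract 5h to convert from UTC+5).
Chen in UTC: 07:00-12:00, 13:15-16:30, 18:15-19:00 (subtract 4h to convert from UTC+4).
Mateo in UTC: 06:15-11:30, 13:30-18:45 (subtract 5h to convert from UTC+5).
Sofia in UTC: 06:00-13:00, 14:45-18:15 (subtract 5h to convert from UTC+5).
Keanu ∩ Chen: 07:00-09:00, 15:00-16:30, 18:15-19:00.
Keanu ∩ Chen ∩ Mateo: 07:00-09:00, 15:00-16:30, 18:15-18:45.
Keanu ∩ Chen ∩ Mateo ∩ Sofia: 07:00-09:00, 15:00-16:30.
Those are the intersection windows.
The first common window of at least 90 minutes is 07:00-09:00, so the earliest start is 07:00.

07:00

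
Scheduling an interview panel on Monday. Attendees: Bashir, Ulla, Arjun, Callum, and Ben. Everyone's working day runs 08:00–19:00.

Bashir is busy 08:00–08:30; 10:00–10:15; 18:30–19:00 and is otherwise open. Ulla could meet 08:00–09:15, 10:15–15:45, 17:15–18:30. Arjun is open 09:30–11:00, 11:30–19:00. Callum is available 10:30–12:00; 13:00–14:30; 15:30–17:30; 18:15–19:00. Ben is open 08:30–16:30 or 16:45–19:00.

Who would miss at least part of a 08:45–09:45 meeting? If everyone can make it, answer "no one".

Bashir free: 08:30-10:00, 10:15-18:30 (invert busy blocks within the working day).
Ulla free: 08:00-09:15, 10:15-15:45, 17:15-18:30.
Arjun free: 09:30-11:00, 11:30-19:00.
Callum free: 10:30-12:00, 13:00-14:30, 15:30-17:30, 18:15-19:00.
Ben free: 08:30-16:30, 16:45-19:00.
Bashir: free for 08:45-09:45. Ulla: not fully free for 08:45-09:45. Arjun: not fully free for 08:45-09:45. Callum: not fully free for 08:45-09:45. Ben: free for 08:45-09:45.

Arjun, Callum, Ulla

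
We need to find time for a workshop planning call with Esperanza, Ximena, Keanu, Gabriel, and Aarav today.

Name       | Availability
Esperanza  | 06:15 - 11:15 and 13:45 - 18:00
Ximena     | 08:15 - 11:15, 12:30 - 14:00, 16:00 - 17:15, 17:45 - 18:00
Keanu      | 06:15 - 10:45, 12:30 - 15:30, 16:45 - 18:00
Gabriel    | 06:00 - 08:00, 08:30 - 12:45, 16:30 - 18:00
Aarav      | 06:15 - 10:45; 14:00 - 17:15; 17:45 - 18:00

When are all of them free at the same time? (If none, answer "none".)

08:30-10:45, 16:45-17:15, 17:45-18:00

Esperanza ∩ Ximena: 08:15-11:15, 13:45-14:00, 16:00-17:15, 17:45-18:00.
Esperanza ∩ Ximena ∩ Keanu: 08:15-10:45, 13:45-14:00, 16:45-17:15, 17:45-18:00.
Esperanza ∩ Ximena ∩ Keanu ∩ Gabriel: 08:30-10:45, 16:45-17:15, 17:45-18:00.
Esperanza ∩ Ximena ∩ Keanu ∩ Gabriel ∩ Aarav: 08:30-10:45, 16:45-17:15, 17:45-18:00.
So the common availability across everyone is 08:30-10:45, 16:45-17:15, 17:45-18:00.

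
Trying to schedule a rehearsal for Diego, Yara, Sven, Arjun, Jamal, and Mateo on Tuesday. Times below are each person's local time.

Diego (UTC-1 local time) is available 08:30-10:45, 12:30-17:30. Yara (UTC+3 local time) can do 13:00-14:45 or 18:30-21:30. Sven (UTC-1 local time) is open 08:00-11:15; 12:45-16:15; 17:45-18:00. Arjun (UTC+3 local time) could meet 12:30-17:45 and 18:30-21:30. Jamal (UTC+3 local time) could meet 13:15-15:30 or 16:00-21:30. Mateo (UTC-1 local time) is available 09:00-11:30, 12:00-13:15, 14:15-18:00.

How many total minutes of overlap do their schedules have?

Diego in UTC: 09:30-11:45, 13:30-18:30 (add 1h to convert from UTC-1).
Yara in UTC: 10:00-11:45, 15:30-18:30 (subtract 3h to convert from UTC+3).
Sven in UTC: 09:00-12:15, 13:45-17:15, 18:45-19:00 (add 1h to convert from UTC-1).
Arjun in UTC: 09:30-14:45, 15:30-18:30 (subtract 3h to convert from UTC+3).
Jamal in UTC: 10:15-12:30, 13:00-18:30 (subtract 3h to convert from UTC+3).
Mateo in UTC: 10:00-12:30, 13:00-14:15, 15:15-19:00 (add 1h to convert from UTC-1).
Diego ∩ Yara: 10:00-11:45, 15:30-18:30.
Diego ∩ Yara ∩ Sven: 10:00-11:45, 15:30-17:15.
Diego ∩ Yara ∩ Sven ∩ Arjun: 10:00-11:45, 15:30-17:15.
Diego ∩ Yara ∩ Sven ∩ Arjun ∩ Jamal: 10:15-11:45, 15:30-17:15.
Diego ∩ Yara ∩ Sven ∩ Arjun ∩ Jamal ∩ Mateo: 10:15-11:45, 15:30-17:15.
Summing the common windows: 90 + 105 = 195 minutes.

195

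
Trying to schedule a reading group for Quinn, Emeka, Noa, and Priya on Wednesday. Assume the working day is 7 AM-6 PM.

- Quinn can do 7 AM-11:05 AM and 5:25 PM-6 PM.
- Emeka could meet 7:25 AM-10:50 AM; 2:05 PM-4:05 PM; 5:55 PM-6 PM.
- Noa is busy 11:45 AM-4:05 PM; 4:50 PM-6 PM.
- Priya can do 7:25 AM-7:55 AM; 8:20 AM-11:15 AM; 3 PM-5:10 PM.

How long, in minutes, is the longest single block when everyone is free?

Quinn free: 07:00-11:05, 17:25-18:00.
Emeka free: 07:25-10:50, 14:05-16:05, 17:55-18:00.
Noa free: 07:00-11:45, 16:05-16:50 (invert busy blocks within the working day).
Priya free: 07:25-07:55, 08:20-11:15, 15:00-17:10.
Quinn ∩ Emeka: 07:25-10:50, 17:55-18:00.
Quinn ∩ Emeka ∩ Noa: 07:25-10:50.
Quinn ∩ Emeka ∩ Noa ∩ Priya: 07:25-07:55, 08:20-10:50.
Those are the intersection windows.
The longest is 08:20-10:50 at 150 minutes.

150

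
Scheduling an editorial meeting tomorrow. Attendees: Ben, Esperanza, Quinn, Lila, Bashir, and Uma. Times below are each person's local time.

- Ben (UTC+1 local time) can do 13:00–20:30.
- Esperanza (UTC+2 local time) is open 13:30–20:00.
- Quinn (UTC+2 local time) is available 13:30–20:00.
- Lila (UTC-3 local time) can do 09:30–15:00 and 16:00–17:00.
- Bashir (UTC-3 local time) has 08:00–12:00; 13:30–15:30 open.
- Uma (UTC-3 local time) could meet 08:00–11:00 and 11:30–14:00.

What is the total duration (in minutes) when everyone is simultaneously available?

150

Ben in UTC: 12:00-19:30 (subtract 1h to convert from UTC+1).
Esperanza in UTC: 11:30-18:00 (subtract 2h to convert from UTC+2).
Quinn in UTC: 11:30-18:00 (subtract 2h to convert from UTC+2).
Lila in UTC: 12:30-18:00, 19:00-20:00 (add 3h to convert from UTC-3).
Bashir in UTC: 11:00-15:00, 16:30-18:30 (add 3h to convert from UTC-3).
Uma in UTC: 11:00-14:00, 14:30-17:00 (add 3h to convert from UTC-3).
Ben ∩ Esperanza: 12:00-18:00.
Ben ∩ Esperanza ∩ Quinn: 12:00-18:00.
Ben ∩ Esperanza ∩ Quinn ∩ Lila: 12:30-18:00.
Ben ∩ Esperanza ∩ Quinn ∩ Lila ∩ Bashir: 12:30-15:00, 16:30-18:00.
Ben ∩ Esperanza ∩ Quinn ∩ Lila ∩ Bashir ∩ Uma: 12:30-14:00, 14:30-15:00, 16:30-17:00.
So the common availability across everyone is 12:30-14:00, 14:30-15:00, 16:30-17:00.
Summing the common windows: 90 + 30 + 30 = 150 minutes.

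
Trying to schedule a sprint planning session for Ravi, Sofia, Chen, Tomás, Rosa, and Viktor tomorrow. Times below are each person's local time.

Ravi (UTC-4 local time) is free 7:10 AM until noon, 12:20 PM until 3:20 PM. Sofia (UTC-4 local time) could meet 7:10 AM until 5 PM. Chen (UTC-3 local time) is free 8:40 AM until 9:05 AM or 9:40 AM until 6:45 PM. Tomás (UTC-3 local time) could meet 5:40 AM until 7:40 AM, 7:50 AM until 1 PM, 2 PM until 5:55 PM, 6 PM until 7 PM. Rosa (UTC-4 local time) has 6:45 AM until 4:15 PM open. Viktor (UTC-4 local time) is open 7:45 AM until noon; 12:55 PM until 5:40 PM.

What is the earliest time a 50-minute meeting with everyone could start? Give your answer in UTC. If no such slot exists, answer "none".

12:40

Ravi in UTC: 11:10-16:00, 16:20-19:20 (add 4h to convert from UTC-4).
Sofia in UTC: 11:10-21:00 (add 4h to convert from UTC-4).
Chen in UTC: 11:40-12:05, 12:40-21:45 (add 3h to convert from UTC-3).
Tomás in UTC: 08:40-10:40, 10:50-16:00, 17:00-20:55, 21:00-22:00 (add 3h to convert from UTC-3).
Rosa in UTC: 10:45-20:15 (add 4h to convert from UTC-4).
Viktor in UTC: 11:45-16:00, 16:55-21:40 (add 4h to convert from UTC-4).
Ravi ∩ Sofia: 11:10-16:00, 16:20-19:20.
Ravi ∩ Sofia ∩ Chen: 11:40-12:05, 12:40-16:00, 16:20-19:20.
Ravi ∩ Sofia ∩ Chen ∩ Tomás: 11:40-12:05, 12:40-16:00, 17:00-19:20.
Ravi ∩ Sofia ∩ Chen ∩ Tomás ∩ Rosa: 11:40-12:05, 12:40-16:00, 17:00-19:20.
Ravi ∩ Sofia ∩ Chen ∩ Tomás ∩ Rosa ∩ Viktor: 11:45-12:05, 12:40-16:00, 17:00-19:20.
Those are the intersection windows.
The first common window of at least 50 minutes is 12:40-16:00, so the earliest start is 12:40.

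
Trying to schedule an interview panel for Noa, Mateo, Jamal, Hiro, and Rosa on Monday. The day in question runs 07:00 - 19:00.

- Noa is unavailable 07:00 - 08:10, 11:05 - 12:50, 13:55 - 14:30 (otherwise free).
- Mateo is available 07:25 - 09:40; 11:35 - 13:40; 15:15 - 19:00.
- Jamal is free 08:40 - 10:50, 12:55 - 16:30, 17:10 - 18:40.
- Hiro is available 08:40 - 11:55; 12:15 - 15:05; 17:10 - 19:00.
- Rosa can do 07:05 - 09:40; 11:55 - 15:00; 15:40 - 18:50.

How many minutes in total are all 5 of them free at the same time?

195

Noa free: 08:10-11:05, 12:50-13:55, 14:30-19:00 (invert busy blocks within the working day).
Mateo free: 07:25-09:40, 11:35-13:40, 15:15-19:00.
Jamal free: 08:40-10:50, 12:55-16:30, 17:10-18:40.
Hiro free: 08:40-11:55, 12:15-15:05, 17:10-19:00.
Rosa free: 07:05-09:40, 11:55-15:00, 15:40-18:50.
Noa ∩ Mateo: 08:10-09:40, 12:50-13:40, 15:15-19:00.
Noa ∩ Mateo ∩ Jamal: 08:40-09:40, 12:55-13:40, 15:15-16:30, 17:10-18:40.
Noa ∩ Mateo ∩ Jamal ∩ Hiro: 08:40-09:40, 12:55-13:40, 17:10-18:40.
Noa ∩ Mateo ∩ Jamal ∩ Hiro ∩ Rosa: 08:40-09:40, 12:55-13:40, 17:10-18:40.
Summing the common windows: 60 + 45 + 90 = 195 minutes.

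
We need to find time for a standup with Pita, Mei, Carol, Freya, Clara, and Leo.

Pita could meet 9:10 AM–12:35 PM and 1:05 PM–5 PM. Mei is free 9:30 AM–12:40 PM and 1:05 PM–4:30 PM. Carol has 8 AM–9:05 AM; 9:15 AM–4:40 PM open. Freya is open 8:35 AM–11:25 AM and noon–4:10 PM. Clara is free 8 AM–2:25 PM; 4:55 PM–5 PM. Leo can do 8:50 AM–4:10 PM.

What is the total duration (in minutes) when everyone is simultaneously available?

230

Pita ∩ Mei: 09:30-12:35, 13:05-16:30.
Pita ∩ Mei ∩ Carol: 09:30-12:35, 13:05-16:30.
Pita ∩ Mei ∩ Carol ∩ Freya: 09:30-11:25, 12:00-12:35, 13:05-16:10.
Pita ∩ Mei ∩ Carol ∩ Freya ∩ Clara: 09:30-11:25, 12:00-12:35, 13:05-14:25.
Pita ∩ Mei ∩ Carol ∩ Freya ∩ Clara ∩ Leo: 09:30-11:25, 12:00-12:35, 13:05-14:25.
Summing the common windows: 115 + 35 + 80 = 230 minutes.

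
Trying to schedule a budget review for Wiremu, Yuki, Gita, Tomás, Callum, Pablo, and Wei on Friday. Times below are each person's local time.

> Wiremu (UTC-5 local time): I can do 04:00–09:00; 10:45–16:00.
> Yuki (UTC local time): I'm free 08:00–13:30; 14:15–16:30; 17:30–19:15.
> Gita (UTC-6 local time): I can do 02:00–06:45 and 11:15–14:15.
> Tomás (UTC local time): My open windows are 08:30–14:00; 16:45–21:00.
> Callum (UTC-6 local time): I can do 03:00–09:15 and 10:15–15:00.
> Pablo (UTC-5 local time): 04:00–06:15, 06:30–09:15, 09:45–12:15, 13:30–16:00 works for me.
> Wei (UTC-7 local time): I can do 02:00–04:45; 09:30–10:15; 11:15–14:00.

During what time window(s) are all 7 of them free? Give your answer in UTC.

09:00-11:15, 11:30-11:45, 18:30-19:15

Wiremu in UTC: 09:00-14:00, 15:45-21:00 (add 5h to convert from UTC-5).
Yuki in UTC: 08:00-13:30, 14:15-16:30, 17:30-19:15.
Gita in UTC: 08:00-12:45, 17:15-20:15 (add 6h to convert from UTC-6).
Tomás in UTC: 08:30-14:00, 16:45-21:00.
Callum in UTC: 09:00-15:15, 16:15-21:00 (add 6h to convert from UTC-6).
Pablo in UTC: 09:00-11:15, 11:30-14:15, 14:45-17:15, 18:30-21:00 (add 5h to convert from UTC-5).
Wei in UTC: 09:00-11:45, 16:30-17:15, 18:15-21:00 (add 7h to convert from UTC-7).
Wiremu ∩ Yuki: 09:00-13:30, 15:45-16:30, 17:30-19:15.
Wiremu ∩ Yuki ∩ Gita: 09:00-12:45, 17:30-19:15.
Wiremu ∩ Yuki ∩ Gita ∩ Tomás: 09:00-12:45, 17:30-19:15.
Wiremu ∩ Yuki ∩ Gita ∩ Tomás ∩ Callum: 09:00-12:45, 17:30-19:15.
Wiremu ∩ Yuki ∩ Gita ∩ Tomás ∩ Callum ∩ Pablo: 09:00-11:15, 11:30-12:45, 18:30-19:15.
Wiremu ∩ Yuki ∩ Gita ∩ Tomás ∩ Callum ∩ Pablo ∩ Wei: 09:00-11:15, 11:30-11:45, 18:30-19:15.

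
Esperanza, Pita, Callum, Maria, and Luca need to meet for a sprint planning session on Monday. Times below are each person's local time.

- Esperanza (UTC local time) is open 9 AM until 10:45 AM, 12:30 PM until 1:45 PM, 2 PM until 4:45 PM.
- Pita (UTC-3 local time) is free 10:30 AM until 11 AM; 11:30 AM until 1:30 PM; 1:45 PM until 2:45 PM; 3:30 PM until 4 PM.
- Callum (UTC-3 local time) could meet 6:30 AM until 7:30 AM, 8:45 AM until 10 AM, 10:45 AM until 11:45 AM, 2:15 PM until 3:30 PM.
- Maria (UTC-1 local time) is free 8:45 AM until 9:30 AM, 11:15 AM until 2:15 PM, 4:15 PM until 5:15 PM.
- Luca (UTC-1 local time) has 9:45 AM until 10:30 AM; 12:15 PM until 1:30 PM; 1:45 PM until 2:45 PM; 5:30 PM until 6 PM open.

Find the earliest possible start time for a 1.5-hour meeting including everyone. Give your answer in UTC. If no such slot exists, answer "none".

none

Esperanza in UTC: 09:00-10:45, 12:30-13:45, 14:00-16:45.
Pita in UTC: 13:30-14:00, 14:30-16:30, 16:45-17:45, 18:30-19:00 (add 3h to convert from UTC-3).
Callum in UTC: 09:30-10:30, 11:45-13:00, 13:45-14:45, 17:15-18:30 (add 3h to convert from UTC-3).
Maria in UTC: 09:45-10:30, 12:15-15:15, 17:15-18:15 (add 1h to convert from UTC-1).
Luca in UTC: 10:45-11:30, 13:15-14:30, 14:45-15:45, 18:30-19:00 (add 1h to convert from UTC-1).
Esperanza ∩ Pita: 13:30-13:45, 14:30-16:30.
Esperanza ∩ Pita ∩ Callum: 14:30-14:45.
Esperanza ∩ Pita ∩ Callum ∩ Maria: 14:30-14:45.
Esperanza ∩ Pita ∩ Callum ∩ Maria ∩ Luca: ∅.
There is no time when everyone is free.
No common window is at least 90 minutes long.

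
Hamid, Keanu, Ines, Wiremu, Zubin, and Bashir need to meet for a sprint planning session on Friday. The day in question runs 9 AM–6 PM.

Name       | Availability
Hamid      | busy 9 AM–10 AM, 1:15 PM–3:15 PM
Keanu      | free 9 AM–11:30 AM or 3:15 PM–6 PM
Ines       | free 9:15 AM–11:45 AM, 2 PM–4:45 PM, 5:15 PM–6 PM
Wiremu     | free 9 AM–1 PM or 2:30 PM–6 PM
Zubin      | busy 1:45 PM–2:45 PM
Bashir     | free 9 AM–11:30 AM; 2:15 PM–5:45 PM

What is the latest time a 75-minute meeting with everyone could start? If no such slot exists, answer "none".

Hamid free: 10:00-13:15, 15:15-18:00 (invert busy blocks within the working day).
Keanu free: 09:00-11:30, 15:15-18:00.
Ines free: 09:15-11:45, 14:00-16:45, 17:15-18:00.
Wiremu free: 09:00-13:00, 14:30-18:00.
Zubin free: 09:00-13:45, 14:45-18:00 (invert busy blocks within the working day).
Bashir free: 09:00-11:30, 14:15-17:45.
Hamid ∩ Keanu: 10:00-11:30, 15:15-18:00.
Hamid ∩ Keanu ∩ Ines: 10:00-11:30, 15:15-16:45, 17:15-18:00.
Hamid ∩ Keanu ∩ Ines ∩ Wiremu: 10:00-11:30, 15:15-16:45, 17:15-18:00.
Hamid ∩ Keanu ∩ Ines ∩ Wiremu ∩ Zubin: 10:00-11:30, 15:15-16:45, 17:15-18:00.
Hamid ∩ Keanu ∩ Ines ∩ Wiremu ∩ Zubin ∩ Bashir: 10:00-11:30, 15:15-16:45, 17:15-17:45.
The last common window of at least 75 minutes is 15:15-16:45; a 75-minute meeting can start as late as 15:30 and still end by 16:45.

15:30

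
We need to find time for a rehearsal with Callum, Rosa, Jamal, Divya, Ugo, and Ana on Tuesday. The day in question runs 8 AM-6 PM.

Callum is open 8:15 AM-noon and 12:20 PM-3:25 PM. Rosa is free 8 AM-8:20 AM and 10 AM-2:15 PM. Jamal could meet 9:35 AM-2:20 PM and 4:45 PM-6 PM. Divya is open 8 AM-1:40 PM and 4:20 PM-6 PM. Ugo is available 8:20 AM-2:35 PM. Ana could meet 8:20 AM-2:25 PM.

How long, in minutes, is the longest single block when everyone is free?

120

Callum ∩ Rosa: 08:15-08:20, 10:00-12:00, 12:20-14:15.
Callum ∩ Rosa ∩ Jamal: 10:00-12:00, 12:20-14:15.
Callum ∩ Rosa ∩ Jamal ∩ Divya: 10:00-12:00, 12:20-13:40.
Callum ∩ Rosa ∩ Jamal ∩ Divya ∩ Ugo: 10:00-12:00, 12:20-13:40.
Callum ∩ Rosa ∩ Jamal ∩ Divya ∩ Ugo ∩ Ana: 10:00-12:00, 12:20-13:40.
So the common availability across everyone is 10:00-12:00, 12:20-13:40.
The longest is 10:00-12:00 at 120 minutes.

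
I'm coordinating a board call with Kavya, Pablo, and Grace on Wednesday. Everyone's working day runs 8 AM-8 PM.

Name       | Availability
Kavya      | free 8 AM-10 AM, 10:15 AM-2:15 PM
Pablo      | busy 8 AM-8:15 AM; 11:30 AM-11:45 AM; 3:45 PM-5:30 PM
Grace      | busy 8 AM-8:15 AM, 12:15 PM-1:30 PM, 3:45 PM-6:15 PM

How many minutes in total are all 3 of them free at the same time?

Kavya free: 08:00-10:00, 10:15-14:15.
Pablo free: 08:15-11:30, 11:45-15:45, 17:30-20:00 (invert busy blocks within the working day).
Grace free: 08:15-12:15, 13:30-15:45, 18:15-20:00 (invert busy blocks within the working day).
Kavya ∩ Pablo: 08:15-10:00, 10:15-11:30, 11:45-14:15.
Kavya ∩ Pablo ∩ Grace: 08:15-10:00, 10:15-11:30, 11:45-12:15, 13:30-14:15.
Summing the common windows: 105 + 75 + 30 + 45 = 255 minutes.

255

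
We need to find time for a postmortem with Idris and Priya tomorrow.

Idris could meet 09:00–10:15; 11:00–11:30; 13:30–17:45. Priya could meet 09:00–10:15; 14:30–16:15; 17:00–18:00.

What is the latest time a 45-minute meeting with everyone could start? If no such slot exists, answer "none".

17:00

Idris ∩ Priya: 09:00-10:15, 14:30-16:15, 17:00-17:45.
The last common window of at least 45 minutes is 17:00-17:45; a 45-minute meeting can start as late as 17:00 and still end by 17:45.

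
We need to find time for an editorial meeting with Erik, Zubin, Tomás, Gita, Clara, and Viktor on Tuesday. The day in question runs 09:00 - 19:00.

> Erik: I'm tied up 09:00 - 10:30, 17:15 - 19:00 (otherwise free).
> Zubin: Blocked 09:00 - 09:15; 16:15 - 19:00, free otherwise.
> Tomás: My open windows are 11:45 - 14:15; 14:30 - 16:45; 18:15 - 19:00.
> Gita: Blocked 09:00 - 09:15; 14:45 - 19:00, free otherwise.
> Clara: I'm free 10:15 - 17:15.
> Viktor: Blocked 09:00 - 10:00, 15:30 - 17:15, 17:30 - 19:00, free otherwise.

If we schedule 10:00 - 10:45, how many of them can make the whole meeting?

3

Erik free: 10:30-17:15 (invert busy blocks within the working day).
Zubin free: 09:15-16:15 (invert busy blocks within the working day).
Tomás free: 11:45-14:15, 14:30-16:45, 18:15-19:00.
Gita free: 09:15-14:45 (invert busy blocks within the working day).
Clara free: 10:15-17:15.
Viktor free: 10:00-15:30, 17:15-17:30 (invert busy blocks within the working day).
Zubin, Gita, and Viktor can make the full 10:00-10:45 slot — that's 3.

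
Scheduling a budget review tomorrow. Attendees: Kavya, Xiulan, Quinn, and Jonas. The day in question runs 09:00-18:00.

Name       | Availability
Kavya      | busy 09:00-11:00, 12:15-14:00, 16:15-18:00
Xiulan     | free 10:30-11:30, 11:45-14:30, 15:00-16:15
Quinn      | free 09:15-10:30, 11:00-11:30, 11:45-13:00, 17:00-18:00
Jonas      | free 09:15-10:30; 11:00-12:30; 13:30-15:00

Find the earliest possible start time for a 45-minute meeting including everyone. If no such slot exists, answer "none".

none

Kavya free: 11:00-12:15, 14:00-16:15 (invert busy blocks within the working day).
Xiulan free: 10:30-11:30, 11:45-14:30, 15:00-16:15.
Quinn free: 09:15-10:30, 11:00-11:30, 11:45-13:00, 17:00-18:00.
Jonas free: 09:15-10:30, 11:00-12:30, 13:30-15:00.
Kavya ∩ Xiulan: 11:00-11:30, 11:45-12:15, 14:00-14:30, 15:00-16:15.
Kavya ∩ Xiulan ∩ Quinn: 11:00-11:30, 11:45-12:15.
Kavya ∩ Xiulan ∩ Quinn ∩ Jonas: 11:00-11:30, 11:45-12:15.
No common window is at least 45 minutes long.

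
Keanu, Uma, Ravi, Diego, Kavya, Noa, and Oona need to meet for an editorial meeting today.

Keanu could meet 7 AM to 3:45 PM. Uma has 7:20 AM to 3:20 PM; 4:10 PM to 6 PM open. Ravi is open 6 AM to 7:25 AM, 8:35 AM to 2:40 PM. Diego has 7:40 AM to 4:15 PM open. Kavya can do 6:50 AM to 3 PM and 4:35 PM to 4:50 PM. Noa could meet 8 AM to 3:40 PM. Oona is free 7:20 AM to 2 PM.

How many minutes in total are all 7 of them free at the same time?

325

Keanu ∩ Uma: 07:20-15:20.
Keanu ∩ Uma ∩ Ravi: 07:20-07:25, 08:35-14:40.
Keanu ∩ Uma ∩ Ravi ∩ Diego: 08:35-14:40.
Keanu ∩ Uma ∩ Ravi ∩ Diego ∩ Kavya: 08:35-14:40.
Keanu ∩ Uma ∩ Ravi ∩ Diego ∩ Kavya ∩ Noa: 08:35-14:40.
Keanu ∩ Uma ∩ Ravi ∩ Diego ∩ Kavya ∩ Noa ∩ Oona: 08:35-14:00.
That's a single block of 325 minutes.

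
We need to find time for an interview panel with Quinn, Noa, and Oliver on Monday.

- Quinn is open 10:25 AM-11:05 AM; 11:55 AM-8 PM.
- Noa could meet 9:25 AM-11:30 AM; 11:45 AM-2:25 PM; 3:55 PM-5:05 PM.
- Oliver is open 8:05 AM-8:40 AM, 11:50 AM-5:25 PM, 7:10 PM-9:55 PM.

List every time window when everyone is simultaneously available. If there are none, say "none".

11:55-14:25, 15:55-17:05

Quinn ∩ Noa: 10:25-11:05, 11:55-14:25, 15:55-17:05.
Quinn ∩ Noa ∩ Oliver: 11:55-14:25, 15:55-17:05.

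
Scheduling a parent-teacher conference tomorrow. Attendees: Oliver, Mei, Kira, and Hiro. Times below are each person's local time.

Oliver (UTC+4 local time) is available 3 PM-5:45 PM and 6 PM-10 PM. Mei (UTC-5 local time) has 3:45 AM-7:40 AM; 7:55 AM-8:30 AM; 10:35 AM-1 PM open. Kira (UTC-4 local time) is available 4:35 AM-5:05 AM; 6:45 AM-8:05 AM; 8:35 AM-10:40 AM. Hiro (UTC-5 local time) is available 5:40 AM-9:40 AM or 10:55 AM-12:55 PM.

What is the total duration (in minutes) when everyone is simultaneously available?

105

Oliver in UTC: 11:00-13:45, 14:00-18:00 (subtract 4h to convert from UTC+4).
Mei in UTC: 08:45-12:40, 12:55-13:30, 15:35-18:00 (add 5h to convert from UTC-5).
Kira in UTC: 08:35-09:05, 10:45-12:05, 12:35-14:40 (add 4h to convert from UTC-4).
Hiro in UTC: 10:40-14:40, 15:55-17:55 (add 5h to convert from UTC-5).
Oliver ∩ Mei: 11:00-12:40, 12:55-13:30, 15:35-18:00.
Oliver ∩ Mei ∩ Kira: 11:00-12:05, 12:35-12:40, 12:55-13:30.
Oliver ∩ Mei ∩ Kira ∩ Hiro: 11:00-12:05, 12:35-12:40, 12:55-13:30.
Those are the intersection windows.
Summing the common windows: 65 + 5 + 35 = 105 minutes.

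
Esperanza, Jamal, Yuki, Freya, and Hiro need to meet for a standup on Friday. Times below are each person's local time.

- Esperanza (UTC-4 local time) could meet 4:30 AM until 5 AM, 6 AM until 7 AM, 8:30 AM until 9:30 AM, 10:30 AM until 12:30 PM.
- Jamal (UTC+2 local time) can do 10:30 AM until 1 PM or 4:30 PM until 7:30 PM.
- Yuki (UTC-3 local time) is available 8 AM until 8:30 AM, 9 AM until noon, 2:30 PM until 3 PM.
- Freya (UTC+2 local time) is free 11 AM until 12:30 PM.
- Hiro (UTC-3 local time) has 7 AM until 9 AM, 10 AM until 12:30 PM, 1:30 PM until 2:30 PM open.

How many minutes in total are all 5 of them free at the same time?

0

Esperanza in UTC: 08:30-09:00, 10:00-11:00, 12:30-13:30, 14:30-16:30 (add 4h to convert from UTC-4).
Jamal in UTC: 08:30-11:00, 14:30-17:30 (subtract 2h to convert from UTC+2).
Yuki in UTC: 11:00-11:30, 12:00-15:00, 17:30-18:00 (add 3h to convert from UTC-3).
Freya in UTC: 09:00-10:30 (subtract 2h to convert from UTC+2).
Hiro in UTC: 10:00-12:00, 13:00-15:30, 16:30-17:30 (add 3h to convert from UTC-3).
Esperanza ∩ Jamal: 08:30-09:00, 10:00-11:00, 14:30-16:30.
Esperanza ∩ Jamal ∩ Yuki: 14:30-15:00.
Esperanza ∩ Jamal ∩ Yuki ∩ Freya: ∅.
Esperanza ∩ Jamal ∩ Yuki ∩ Freya ∩ Hiro: ∅.
There is no time when everyone is free.
There is no common window, so the total is 0 minutes.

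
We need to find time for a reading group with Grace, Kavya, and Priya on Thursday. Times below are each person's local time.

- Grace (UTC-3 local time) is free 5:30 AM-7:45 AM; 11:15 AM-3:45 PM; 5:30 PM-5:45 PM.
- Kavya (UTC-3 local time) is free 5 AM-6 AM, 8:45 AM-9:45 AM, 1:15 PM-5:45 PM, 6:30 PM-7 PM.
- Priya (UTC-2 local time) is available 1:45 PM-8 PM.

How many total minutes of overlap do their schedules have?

Grace in UTC: 08:30-10:45, 14:15-18:45, 20:30-20:45 (add 3h to convert from UTC-3).
Kavya in UTC: 08:00-09:00, 11:45-12:45, 16:15-20:45, 21:30-22:00 (add 3h to convert from UTC-3).
Priya in UTC: 15:45-22:00 (add 2h to convert from UTC-2).
Grace ∩ Kavya: 08:30-09:00, 16:15-18:45, 20:30-20:45.
Grace ∩ Kavya ∩ Priya: 16:15-18:45, 20:30-20:45.
Summing the common windows: 150 + 15 = 165 minutes.

165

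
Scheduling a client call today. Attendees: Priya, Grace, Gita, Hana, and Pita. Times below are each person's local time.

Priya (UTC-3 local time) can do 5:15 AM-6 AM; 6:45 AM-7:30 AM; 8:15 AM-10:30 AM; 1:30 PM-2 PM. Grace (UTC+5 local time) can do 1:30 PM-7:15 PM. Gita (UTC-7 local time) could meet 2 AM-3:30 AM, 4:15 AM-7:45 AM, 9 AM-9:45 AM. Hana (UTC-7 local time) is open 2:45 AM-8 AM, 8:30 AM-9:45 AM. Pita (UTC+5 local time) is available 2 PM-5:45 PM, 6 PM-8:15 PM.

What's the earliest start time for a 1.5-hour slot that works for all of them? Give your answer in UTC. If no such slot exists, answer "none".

11:15

Priya in UTC: 08:15-09:00, 09:45-10:30, 11:15-13:30, 16:30-17:00 (add 3h to convert from UTC-3).
Grace in UTC: 08:30-14:15 (subtract 5h to convert from UTC+5).
Gita in UTC: 09:00-10:30, 11:15-14:45, 16:00-16:45 (add 7h to convert from UTC-7).
Hana in UTC: 09:45-15:00, 15:30-16:45 (add 7h to convert from UTC-7).
Pita in UTC: 09:00-12:45, 13:00-15:15 (subtract 5h to convert from UTC+5).
Priya ∩ Grace: 08:30-09:00, 09:45-10:30, 11:15-13:30.
Priya ∩ Grace ∩ Gita: 09:45-10:30, 11:15-13:30.
Priya ∩ Grace ∩ Gita ∩ Hana: 09:45-10:30, 11:15-13:30.
Priya ∩ Grace ∩ Gita ∩ Hana ∩ Pita: 09:45-10:30, 11:15-12:45, 13:00-13:30.
The first common window of at least 90 minutes is 11:15-12:45, so the earliest start is 11:15.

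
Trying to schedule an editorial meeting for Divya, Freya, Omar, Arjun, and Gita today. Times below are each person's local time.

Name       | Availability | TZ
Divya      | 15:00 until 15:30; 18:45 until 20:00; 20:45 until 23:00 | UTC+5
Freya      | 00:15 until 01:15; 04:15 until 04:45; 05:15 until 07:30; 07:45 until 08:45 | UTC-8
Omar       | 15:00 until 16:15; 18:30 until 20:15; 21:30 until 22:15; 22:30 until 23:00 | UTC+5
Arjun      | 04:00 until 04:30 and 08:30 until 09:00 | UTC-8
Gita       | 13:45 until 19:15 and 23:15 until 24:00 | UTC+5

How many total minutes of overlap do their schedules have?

Divya in UTC: 10:00-10:30, 13:45-15:00, 15:45-18:00 (subtract 5h to convert from UTC+5).
Freya in UTC: 08:15-09:15, 12:15-12:45, 13:15-15:30, 15:45-16:45 (add 8h to convert from UTC-8).
Omar in UTC: 10:00-11:15, 13:30-15:15, 16:30-17:15, 17:30-18:00 (subtract 5h to convert from UTC+5).
Arjun in UTC: 12:00-12:30, 16:30-17:00 (add 8h to convert from UTC-8).
Gita in UTC: 08:45-14:15, 18:15-19:00 (subtract 5h to convert from UTC+5).
Divya ∩ Freya: 13:45-15:00, 15:45-16:45.
Divya ∩ Freya ∩ Omar: 13:45-15:00, 16:30-16:45.
Divya ∩ Freya ∩ Omar ∩ Arjun: 16:30-16:45.
Divya ∩ Freya ∩ Omar ∩ Arjun ∩ Gita: ∅.
There is no time when everyone is free.
There is no common window, so the total is 0 minutes.

0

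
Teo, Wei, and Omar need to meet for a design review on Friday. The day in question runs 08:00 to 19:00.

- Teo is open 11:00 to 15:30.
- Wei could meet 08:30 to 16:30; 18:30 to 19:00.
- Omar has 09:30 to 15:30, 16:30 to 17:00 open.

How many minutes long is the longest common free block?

270

Teo ∩ Wei: 11:00-15:30.
Teo ∩ Wei ∩ Omar: 11:00-15:30.
The longest is 11:00-15:30 at 270 minutes.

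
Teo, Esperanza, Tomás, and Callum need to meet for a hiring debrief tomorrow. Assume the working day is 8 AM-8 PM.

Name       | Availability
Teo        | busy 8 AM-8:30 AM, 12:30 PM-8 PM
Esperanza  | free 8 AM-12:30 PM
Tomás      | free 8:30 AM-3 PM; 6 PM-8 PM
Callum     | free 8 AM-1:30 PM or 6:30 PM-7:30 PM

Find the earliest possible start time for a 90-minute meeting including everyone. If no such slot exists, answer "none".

Teo free: 08:30-12:30 (invert busy blocks within the working day).
Esperanza free: 08:00-12:30.
Tomás free: 08:30-15:00, 18:00-20:00.
Callum free: 08:00-13:30, 18:30-19:30.
Teo ∩ Esperanza: 08:30-12:30.
Teo ∩ Esperanza ∩ Tomás: 08:30-12:30.
Teo ∩ Esperanza ∩ Tomás ∩ Callum: 08:30-12:30.
Those are the intersection windows.
The first common window of at least 90 minutes is 08:30-12:30, so the earliest start is 08:30.

08:30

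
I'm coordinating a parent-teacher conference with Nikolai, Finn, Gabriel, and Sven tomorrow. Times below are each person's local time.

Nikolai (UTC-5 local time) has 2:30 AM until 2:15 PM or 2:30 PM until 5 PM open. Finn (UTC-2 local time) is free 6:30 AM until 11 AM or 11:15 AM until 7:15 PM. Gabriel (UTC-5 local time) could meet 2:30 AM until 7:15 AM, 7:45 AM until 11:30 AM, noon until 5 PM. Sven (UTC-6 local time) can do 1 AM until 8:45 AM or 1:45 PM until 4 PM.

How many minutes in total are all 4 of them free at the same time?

Nikolai in UTC: 07:30-19:15, 19:30-22:00 (add 5h to convert from UTC-5).
Finn in UTC: 08:30-13:00, 13:15-21:15 (add 2h to convert from UTC-2).
Gabriel in UTC: 07:30-12:15, 12:45-16:30, 17:00-22:00 (add 5h to convert from UTC-5).
Sven in UTC: 07:00-14:45, 19:45-22:00 (add 6h to convert from UTC-6).
Nikolai ∩ Finn: 08:30-13:00, 13:15-19:15, 19:30-21:15.
Nikolai ∩ Finn ∩ Gabriel: 08:30-12:15, 12:45-13:00, 13:15-16:30, 17:00-19:15, 19:30-21:15.
Nikolai ∩ Finn ∩ Gabriel ∩ Sven: 08:30-12:15, 12:45-13:00, 13:15-14:45, 19:45-21:15.
Summing the common windows: 225 + 15 + 90 + 90 = 420 minutes.

420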